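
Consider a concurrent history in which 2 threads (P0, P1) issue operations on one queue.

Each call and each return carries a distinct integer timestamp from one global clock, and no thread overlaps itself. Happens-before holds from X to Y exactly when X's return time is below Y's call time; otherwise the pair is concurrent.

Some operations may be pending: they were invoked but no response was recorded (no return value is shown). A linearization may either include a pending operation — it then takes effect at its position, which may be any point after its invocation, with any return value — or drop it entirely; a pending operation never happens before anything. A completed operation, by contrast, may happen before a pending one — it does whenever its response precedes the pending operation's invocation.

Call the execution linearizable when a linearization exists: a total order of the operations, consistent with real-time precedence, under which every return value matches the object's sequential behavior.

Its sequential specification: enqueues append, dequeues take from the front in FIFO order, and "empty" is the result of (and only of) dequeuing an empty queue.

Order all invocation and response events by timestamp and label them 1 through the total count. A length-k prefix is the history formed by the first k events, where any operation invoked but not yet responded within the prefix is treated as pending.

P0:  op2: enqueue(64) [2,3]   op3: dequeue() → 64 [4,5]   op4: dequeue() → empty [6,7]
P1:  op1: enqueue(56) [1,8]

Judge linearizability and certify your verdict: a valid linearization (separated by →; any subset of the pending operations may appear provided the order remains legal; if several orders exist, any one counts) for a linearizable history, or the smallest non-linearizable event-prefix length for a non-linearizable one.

linearizable — witness: op2 → op3 → op4 → op1

step 1: op2 enqueue(64) — queue <64>
step 2: op3 dequeue() → 64 — queue <>
step 3: op4 dequeue() → empty — queue <>
step 4: op1 enqueue(56) — queue <56>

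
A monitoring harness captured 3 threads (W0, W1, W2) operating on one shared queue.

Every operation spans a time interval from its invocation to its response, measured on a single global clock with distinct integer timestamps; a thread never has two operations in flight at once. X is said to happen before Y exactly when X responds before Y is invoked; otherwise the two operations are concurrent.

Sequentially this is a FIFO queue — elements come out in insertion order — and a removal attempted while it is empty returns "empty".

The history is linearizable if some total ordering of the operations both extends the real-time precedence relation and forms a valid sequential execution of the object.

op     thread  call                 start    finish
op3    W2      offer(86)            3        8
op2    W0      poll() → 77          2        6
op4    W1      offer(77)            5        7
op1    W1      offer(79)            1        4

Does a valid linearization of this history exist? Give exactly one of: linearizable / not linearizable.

not linearizable

through event 5 a valid linearization exists; event 6 (op2 responding at time 6) ends that
all 2 real-time-respecting orders fail — 2 completed queue operations, no legal replay
completion choices over the 2 pending operations (op3, op4) were checked; none helps
sample order op1, op2 (pending dropped) stalls at step 2 — op2 poll() → 77 has no legal effect
sample order op2, op1 (pending dropped) stalls at step 1 — op2 poll() → 77 has no legal effect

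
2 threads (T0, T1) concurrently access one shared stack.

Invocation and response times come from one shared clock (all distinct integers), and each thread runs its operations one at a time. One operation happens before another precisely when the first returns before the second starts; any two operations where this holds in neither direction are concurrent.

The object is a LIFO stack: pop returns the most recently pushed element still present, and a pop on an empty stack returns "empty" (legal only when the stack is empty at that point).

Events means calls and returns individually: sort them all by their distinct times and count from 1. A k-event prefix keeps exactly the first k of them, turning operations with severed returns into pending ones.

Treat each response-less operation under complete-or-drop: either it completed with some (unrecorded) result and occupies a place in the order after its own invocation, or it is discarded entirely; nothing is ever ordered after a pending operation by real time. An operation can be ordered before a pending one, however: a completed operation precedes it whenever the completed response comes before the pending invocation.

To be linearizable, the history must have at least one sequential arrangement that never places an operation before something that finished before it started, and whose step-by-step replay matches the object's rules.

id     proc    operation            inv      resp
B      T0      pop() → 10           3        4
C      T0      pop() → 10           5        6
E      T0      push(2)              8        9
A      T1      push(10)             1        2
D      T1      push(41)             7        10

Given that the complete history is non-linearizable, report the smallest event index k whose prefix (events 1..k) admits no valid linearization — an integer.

events 1..5 are linearizable; a witness order is A, B:
step 1: A push(10) — stack <10>
step 2: B pop() → 10 — stack <>
at event 6 (C's time-6 response) nothing linearizes any more
one such order, A, B, C, breaks at step 3 where C pop() → 10 is illegal

6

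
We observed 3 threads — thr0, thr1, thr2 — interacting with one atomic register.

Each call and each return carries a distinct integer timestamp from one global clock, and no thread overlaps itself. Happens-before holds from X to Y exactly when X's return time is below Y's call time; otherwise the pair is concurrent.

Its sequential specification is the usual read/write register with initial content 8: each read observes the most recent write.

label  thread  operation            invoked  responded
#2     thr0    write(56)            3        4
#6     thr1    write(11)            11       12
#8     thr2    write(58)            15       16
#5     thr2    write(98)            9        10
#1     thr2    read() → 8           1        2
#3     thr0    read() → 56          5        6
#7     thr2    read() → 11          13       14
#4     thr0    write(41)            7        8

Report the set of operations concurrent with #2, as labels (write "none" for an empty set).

none

#2 spans [3,4]: anything still running between times 3 and 4 counts as concurrent
#1 [1,2]: before
#3 [5,6]: after
#4 [7,8]: after
#5 [9,10]: after
#6 [11,12]: after
#7 [13,14]: after
#8 [15,16]: after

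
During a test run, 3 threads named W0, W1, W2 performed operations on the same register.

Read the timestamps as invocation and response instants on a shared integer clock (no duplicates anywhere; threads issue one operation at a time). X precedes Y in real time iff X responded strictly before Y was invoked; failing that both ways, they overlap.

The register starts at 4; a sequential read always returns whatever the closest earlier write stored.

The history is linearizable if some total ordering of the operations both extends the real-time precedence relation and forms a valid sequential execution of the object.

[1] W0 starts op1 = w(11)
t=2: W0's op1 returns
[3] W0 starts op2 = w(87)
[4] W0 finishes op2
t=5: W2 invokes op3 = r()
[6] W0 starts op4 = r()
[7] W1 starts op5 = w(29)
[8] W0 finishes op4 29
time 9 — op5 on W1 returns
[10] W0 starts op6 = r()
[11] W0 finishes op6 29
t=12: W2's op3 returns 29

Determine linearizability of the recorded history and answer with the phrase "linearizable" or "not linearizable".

witness order: op1, op2, op5, op3, op4, op6
1. op1 w(11), leaving value 11
2. op2 w(87), leaving value 87
3. op5 w(29), leaving value 29
4. op3 r() → 29, leaving value 29
5. op4 r() → 29, leaving value 29
6. op6 r() → 29, leaving value 29

linearizable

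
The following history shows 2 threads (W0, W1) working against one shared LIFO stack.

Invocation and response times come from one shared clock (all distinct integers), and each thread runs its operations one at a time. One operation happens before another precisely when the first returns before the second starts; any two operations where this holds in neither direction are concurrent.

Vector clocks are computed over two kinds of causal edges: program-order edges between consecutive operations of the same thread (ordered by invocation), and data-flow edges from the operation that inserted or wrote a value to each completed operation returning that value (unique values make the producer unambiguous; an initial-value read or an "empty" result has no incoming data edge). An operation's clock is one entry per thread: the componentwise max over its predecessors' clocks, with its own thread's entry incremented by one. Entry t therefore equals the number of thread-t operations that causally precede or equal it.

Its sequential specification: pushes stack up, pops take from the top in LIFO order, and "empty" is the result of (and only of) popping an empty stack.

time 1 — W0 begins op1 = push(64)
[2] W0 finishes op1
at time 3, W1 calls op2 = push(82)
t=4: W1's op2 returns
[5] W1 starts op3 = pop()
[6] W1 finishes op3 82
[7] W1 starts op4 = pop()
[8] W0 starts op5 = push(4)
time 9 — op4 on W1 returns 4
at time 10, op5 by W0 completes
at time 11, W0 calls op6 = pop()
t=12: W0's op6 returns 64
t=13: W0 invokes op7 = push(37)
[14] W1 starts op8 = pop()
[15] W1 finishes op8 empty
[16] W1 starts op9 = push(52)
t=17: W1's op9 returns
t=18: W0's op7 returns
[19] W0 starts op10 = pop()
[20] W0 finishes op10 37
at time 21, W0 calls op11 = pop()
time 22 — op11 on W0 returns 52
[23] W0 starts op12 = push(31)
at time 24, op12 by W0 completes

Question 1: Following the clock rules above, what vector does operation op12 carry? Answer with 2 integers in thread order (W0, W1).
VC(op2, invoked at 3): no causal predecessors; +1 on W1 → (0, 1)
VC(op1, invoked at 1): no causal predecessors; +1 on W0 → (1, 0)
invoked at 5, op3 merges VC(op2)=(0, 1) and bumps W1's slot → (0, 2)
invoked at 8, op5 merges VC(op1)=(1, 0) and bumps W0's slot → (2, 0)
invoked at 11, op6 merges VC(op1)=(1, 0), VC(op5)=(2, 0) and bumps W0's slot → (3, 0)
invoked at 13, op7 merges VC(op6)=(3, 0) and bumps W0's slot → (4, 0)
invoked at 7, op4 merges VC(op3)=(0, 2), VC(op5)=(2, 0) and bumps W1's slot → (2, 3)
invoked at 19, op10 merges VC(op7)=(4, 0) and bumps W0's slot → (5, 0)
invoked at 14, op8 merges VC(op4)=(2, 3) and bumps W1's slot → (2, 4)
invoked at 16, op9 merges VC(op8)=(2, 4) and bumps W1's slot → (2, 5)
invoked at 21, op11 merges VC(op9)=(2, 5), VC(op10)=(5, 0) and bumps W0's slot → (6, 5)
invoked at 23, op12 merges VC(op11)=(6, 5) and bumps W0's slot → (7, 5)
target: VC(op12) = (7, 5)

(7, 5)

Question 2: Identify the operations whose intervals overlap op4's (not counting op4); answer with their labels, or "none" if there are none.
op4 spans [7,9]: anything still running between times 7 and 9 counts as concurrent
op1 [1,2]: before
op2 [3,4]: before
op3 [5,6]: before
op5 [8,10]: concurrent
op6 [11,12]: after
op7 [13,18]: after
op8 [14,15]: after
op9 [16,17]: after
op10 [19,20]: after
op11 [21,22]: after
op12 [23,24]: after

op5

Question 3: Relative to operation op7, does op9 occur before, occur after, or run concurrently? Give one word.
op9 spans [16,17], op7 spans [13,18]
the intervals overlap in both directions

concurrent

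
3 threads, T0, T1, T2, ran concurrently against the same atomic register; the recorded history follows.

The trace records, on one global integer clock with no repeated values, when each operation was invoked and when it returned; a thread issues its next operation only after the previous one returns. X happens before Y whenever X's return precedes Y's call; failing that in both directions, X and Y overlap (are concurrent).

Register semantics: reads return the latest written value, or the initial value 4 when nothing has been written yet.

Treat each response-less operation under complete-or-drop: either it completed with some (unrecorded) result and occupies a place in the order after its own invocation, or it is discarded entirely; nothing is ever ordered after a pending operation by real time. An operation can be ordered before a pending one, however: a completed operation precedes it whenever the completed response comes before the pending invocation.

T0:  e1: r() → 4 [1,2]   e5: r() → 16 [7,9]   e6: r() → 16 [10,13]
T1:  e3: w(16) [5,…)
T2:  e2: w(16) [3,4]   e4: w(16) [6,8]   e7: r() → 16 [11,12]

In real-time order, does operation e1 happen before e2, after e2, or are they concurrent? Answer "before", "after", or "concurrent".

e1 spans [1,2], e2 spans [3,4]
resp(e1)=2 < inv(e2)=3

before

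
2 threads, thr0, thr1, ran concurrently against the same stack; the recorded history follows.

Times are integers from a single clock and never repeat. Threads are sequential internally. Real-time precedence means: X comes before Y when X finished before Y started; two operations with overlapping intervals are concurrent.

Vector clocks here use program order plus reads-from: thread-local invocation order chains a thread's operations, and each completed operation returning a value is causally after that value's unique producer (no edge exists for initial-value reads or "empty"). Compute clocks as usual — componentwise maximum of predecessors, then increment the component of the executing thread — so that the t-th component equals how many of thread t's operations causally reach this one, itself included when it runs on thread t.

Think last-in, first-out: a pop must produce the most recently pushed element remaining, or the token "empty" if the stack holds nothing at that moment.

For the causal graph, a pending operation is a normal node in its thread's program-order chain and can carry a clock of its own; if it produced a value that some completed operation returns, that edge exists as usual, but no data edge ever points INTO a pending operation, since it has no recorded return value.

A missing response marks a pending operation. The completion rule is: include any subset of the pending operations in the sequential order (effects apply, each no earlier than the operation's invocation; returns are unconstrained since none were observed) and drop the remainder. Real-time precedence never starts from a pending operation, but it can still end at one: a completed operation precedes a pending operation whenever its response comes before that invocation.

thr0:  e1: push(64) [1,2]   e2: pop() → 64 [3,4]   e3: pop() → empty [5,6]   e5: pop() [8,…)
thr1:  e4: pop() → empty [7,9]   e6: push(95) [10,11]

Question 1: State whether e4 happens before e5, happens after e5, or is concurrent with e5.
e4 spans [7,9], e5 spans [8,…)
the intervals overlap in both directions

concurrent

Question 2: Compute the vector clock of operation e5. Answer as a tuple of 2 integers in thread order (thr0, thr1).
e4 (invocation 7): nothing precedes it; thr1's component alone gives (0, 1)
e1 (invocation 1): nothing precedes it; thr0's component alone gives (1, 0)
from VC(e4)=(0, 1), e6 (invoked 10) maxes components and bumps thr1 → (0, 2)
from VC(e1)=(1, 0), e2 (invoked 3) maxes components and bumps thr0 → (2, 0)
from VC(e2)=(2, 0), e3 (invoked 5) maxes components and bumps thr0 → (3, 0)
from VC(e3)=(3, 0), e5 (invoked 8) maxes components and bumps thr0 → (4, 0)
target: VC(e5) = (4, 0)

(4, 0)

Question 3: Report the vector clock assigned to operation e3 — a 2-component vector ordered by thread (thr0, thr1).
VC(e4, invoked at 7): no causal predecessors; +1 on thr1 → (0, 1)
VC(e1, invoked at 1): no causal predecessors; +1 on thr0 → (1, 0)
e6 (invocation 10): componentwise max over VC(e4)=(0, 1), +1 at thr1, giving (0, 2)
e2 (invocation 3): componentwise max over VC(e1)=(1, 0), +1 at thr0, giving (2, 0)
e3 (invocation 5): componentwise max over VC(e2)=(2, 0), +1 at thr0, giving (3, 0)
e5 (invocation 8): componentwise max over VC(e3)=(3, 0), +1 at thr0, giving (4, 0)
target: VC(e3) = (3, 0)

(3, 0)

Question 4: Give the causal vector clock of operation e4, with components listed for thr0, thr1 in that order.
invoked at 7, e4 has no predecessors; its own thr1 bump gives (0, 1)
invoked at 1, e1 has no predecessors; its own thr0 bump gives (1, 0)
VC(e6, invoked at 10): max of VC(e4)=(0, 1), then +1 on thread thr1 → (0, 2)
VC(e2, invoked at 3): max of VC(e1)=(1, 0), then +1 on thread thr0 → (2, 0)
VC(e3, invoked at 5): max of VC(e2)=(2, 0), then +1 on thread thr0 → (3, 0)
VC(e5, invoked at 8): max of VC(e3)=(3, 0), then +1 on thread thr0 → (4, 0)
target: VC(e4) = (0, 1)

(0, 1)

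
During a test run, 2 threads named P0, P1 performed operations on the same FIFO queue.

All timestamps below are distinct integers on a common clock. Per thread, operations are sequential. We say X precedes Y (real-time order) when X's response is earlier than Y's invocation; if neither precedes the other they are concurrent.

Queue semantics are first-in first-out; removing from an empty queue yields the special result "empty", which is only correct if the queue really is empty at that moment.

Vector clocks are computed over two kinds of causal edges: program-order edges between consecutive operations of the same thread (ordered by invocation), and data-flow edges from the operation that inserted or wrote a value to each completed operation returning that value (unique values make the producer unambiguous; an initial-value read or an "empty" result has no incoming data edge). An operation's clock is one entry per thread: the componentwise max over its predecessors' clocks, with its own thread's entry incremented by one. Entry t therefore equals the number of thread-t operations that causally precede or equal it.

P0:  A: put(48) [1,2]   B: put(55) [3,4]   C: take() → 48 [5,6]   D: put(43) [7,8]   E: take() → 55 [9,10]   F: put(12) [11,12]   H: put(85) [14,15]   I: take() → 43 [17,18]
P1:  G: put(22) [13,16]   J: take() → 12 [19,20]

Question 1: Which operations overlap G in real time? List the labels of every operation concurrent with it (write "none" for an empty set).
G spans [13,16]; an op avoiding the whole window 13..16 is ordered, any other is concurrent
A [1,2]: before
B [3,4]: before
C [5,6]: before
D [7,8]: before
E [9,10]: before
F [11,12]: before
H [14,15]: concurrent
I [17,18]: after
J [19,20]: after

H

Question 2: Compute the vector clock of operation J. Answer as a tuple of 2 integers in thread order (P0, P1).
no predecessors for G (invoked 13): P1 increments from zero → (0, 1)
no predecessors for A (invoked 1): P0 increments from zero → (1, 0)
VC(B, invoked at 3): max of VC(A)=(1, 0), then +1 on thread P0 → (2, 0)
VC(C, invoked at 5): max of VC(A)=(1, 0), VC(B)=(2, 0), then +1 on thread P0 → (3, 0)
VC(D, invoked at 7): max of VC(C)=(3, 0), then +1 on thread P0 → (4, 0)
VC(E, invoked at 9): max of VC(B)=(2, 0), VC(D)=(4, 0), then +1 on thread P0 → (5, 0)
VC(F, invoked at 11): max of VC(E)=(5, 0), then +1 on thread P0 → (6, 0)
VC(H, invoked at 14): max of VC(F)=(6, 0), then +1 on thread P0 → (7, 0)
VC(J, invoked at 19): max of VC(F)=(6, 0), VC(G)=(0, 1), then +1 on thread P1 → (6, 2)
VC(I, invoked at 17): max of VC(D)=(4, 0), VC(H)=(7, 0), then +1 on thread P0 → (8, 0)
target: VC(J) = (6, 2)

(6, 2)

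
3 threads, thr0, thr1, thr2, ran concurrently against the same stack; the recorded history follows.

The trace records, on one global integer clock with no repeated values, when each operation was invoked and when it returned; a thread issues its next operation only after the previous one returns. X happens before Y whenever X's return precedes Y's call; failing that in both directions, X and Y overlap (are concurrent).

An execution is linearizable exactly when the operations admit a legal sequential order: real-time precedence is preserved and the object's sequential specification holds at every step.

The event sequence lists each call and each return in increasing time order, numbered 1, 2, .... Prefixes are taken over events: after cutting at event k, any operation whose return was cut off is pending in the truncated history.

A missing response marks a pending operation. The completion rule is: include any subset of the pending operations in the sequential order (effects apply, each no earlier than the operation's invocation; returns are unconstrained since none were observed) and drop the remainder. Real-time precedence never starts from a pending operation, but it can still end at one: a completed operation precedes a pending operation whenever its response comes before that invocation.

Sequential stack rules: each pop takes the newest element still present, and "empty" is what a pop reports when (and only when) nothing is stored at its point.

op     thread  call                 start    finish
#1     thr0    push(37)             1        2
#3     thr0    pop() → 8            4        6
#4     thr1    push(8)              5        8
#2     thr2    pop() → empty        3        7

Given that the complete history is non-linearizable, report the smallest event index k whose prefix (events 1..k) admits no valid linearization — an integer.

7

events 1..6 are linearizable; a witness order is #1, #2, #4, #3:
after step 1 (#1 push(37)): stack <37>
after step 2 (#2 pop() (pending, included)): stack <>
after step 3 (#4 push(8) (pending, included)): stack <8>
after step 4 (#3 pop() → 8): stack <>
include event 7 — #2 responding at 7 — and every candidate order breaks
no completion choice of the 1 pending operation (#4) rescues it — every subset was tried
e.g. #1, #2, #3 (pending dropped): illegal at step 2, since #2 pop() → empty cannot apply there
e.g. #1, #3, #2 (pending dropped): illegal at step 2, since #3 pop() → 8 cannot apply there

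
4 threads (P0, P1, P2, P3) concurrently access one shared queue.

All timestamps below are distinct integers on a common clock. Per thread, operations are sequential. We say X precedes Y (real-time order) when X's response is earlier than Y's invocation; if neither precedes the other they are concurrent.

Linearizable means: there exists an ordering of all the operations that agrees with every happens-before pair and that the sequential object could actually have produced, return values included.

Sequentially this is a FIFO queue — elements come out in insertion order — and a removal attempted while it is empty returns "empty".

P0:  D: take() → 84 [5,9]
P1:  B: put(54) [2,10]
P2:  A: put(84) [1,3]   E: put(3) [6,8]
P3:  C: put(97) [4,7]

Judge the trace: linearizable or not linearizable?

linearizable

one valid linearization: A, B, C, D, E
step 1: A put(84) — queue <84>
step 2: B put(54) — queue <84,54>
step 3: C put(97) — queue <84,54,97>
step 4: D take() → 84 — queue <54,97>
step 5: E put(3) — queue <54,97,3>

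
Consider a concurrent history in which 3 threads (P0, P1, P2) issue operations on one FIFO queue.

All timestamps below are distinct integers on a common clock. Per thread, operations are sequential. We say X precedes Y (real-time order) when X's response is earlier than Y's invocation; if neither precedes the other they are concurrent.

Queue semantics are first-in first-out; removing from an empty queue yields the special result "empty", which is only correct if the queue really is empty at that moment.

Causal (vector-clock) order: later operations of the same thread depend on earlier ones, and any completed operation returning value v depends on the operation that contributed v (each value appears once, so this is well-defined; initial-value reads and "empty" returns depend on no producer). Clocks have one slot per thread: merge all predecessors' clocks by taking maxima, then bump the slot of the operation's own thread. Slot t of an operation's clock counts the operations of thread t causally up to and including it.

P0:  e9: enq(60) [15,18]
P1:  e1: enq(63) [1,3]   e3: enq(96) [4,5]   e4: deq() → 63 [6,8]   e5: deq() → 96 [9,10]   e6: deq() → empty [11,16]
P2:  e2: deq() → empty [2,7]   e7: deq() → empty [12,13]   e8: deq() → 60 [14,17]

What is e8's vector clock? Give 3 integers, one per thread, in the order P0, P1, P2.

(1, 0, 3)

e2 (invocation 2): nothing precedes it; P2's component alone gives (0, 0, 1)
e1 (invocation 1): nothing precedes it; P1's component alone gives (0, 1, 0)
e9 (invocation 15): nothing precedes it; P0's component alone gives (1, 0, 0)
from VC(e2)=(0, 0, 1), e7 (invoked 12) maxes components and bumps P2 → (0, 0, 2)
from VC(e1)=(0, 1, 0), e3 (invoked 4) maxes components and bumps P1 → (0, 2, 0)
from VC(e1)=(0, 1, 0), VC(e3)=(0, 2, 0), e4 (invoked 6) maxes components and bumps P1 → (0, 3, 0)
from VC(e3)=(0, 2, 0), VC(e4)=(0, 3, 0), e5 (invoked 9) maxes components and bumps P1 → (0, 4, 0)
from VC(e7)=(0, 0, 2), VC(e9)=(1, 0, 0), e8 (invoked 14) maxes components and bumps P2 → (1, 0, 3)
from VC(e5)=(0, 4, 0), e6 (invoked 11) maxes components and bumps P1 → (0, 5, 0)
target: VC(e8) = (1, 0, 3)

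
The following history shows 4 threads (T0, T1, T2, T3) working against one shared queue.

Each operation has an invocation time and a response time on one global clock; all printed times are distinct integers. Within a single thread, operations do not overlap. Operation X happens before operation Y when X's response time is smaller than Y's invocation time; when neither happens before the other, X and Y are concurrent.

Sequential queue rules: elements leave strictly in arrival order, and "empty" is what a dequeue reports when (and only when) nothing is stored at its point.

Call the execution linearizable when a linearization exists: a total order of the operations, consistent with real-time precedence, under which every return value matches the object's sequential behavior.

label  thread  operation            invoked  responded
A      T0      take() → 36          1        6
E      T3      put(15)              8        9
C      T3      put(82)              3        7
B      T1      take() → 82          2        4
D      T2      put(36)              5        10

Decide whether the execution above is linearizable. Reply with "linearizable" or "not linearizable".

witness order: C, B, D, A, E
1. C put(82), leaving queue <82>
2. B take() → 82, leaving queue <>
3. D put(36), leaving queue <36>
4. A take() → 36, leaving queue <>
5. E put(15), leaving queue <15>

linearizable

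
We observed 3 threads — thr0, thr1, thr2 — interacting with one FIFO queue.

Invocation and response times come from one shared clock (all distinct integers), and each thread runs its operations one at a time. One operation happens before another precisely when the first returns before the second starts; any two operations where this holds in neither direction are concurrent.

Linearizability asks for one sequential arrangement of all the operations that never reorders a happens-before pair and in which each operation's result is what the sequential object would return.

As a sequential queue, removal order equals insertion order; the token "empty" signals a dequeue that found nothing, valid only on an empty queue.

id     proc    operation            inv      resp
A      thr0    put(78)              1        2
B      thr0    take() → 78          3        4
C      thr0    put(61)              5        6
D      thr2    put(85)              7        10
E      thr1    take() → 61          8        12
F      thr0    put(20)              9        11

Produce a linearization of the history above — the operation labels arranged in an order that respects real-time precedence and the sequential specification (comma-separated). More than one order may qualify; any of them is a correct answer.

1. A put(78), leaving queue <78>
2. B take() → 78, leaving queue <>
3. C put(61), leaving queue <61>
4. D put(85), leaving queue <61,85>
5. E take() → 61, leaving queue <85>
6. F put(20), leaving queue <85,20>

A, B, C, D, E, F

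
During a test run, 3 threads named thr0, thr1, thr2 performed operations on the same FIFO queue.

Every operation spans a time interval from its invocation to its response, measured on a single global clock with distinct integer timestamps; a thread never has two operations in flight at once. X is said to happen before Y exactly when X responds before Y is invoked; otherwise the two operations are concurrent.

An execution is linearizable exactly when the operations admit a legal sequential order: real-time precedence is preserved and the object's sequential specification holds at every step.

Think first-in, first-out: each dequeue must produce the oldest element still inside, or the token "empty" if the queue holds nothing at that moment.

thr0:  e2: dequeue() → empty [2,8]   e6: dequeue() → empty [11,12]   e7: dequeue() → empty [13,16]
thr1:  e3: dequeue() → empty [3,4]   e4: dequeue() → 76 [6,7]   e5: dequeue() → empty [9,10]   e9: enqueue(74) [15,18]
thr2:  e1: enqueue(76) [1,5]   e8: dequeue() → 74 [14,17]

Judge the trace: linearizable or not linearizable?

linearizable

a witness: e2, e3, e1, e4, e5, e6, e7, e9, e8
after step 1 (e2 dequeue() → empty): queue <>
after step 2 (e3 dequeue() → empty): queue <>
after step 3 (e1 enqueue(76)): queue <76>
after step 4 (e4 dequeue() → 76): queue <>
after step 5 (e5 dequeue() → empty): queue <>
after step 6 (e6 dequeue() → empty): queue <>
after step 7 (e7 dequeue() → empty): queue <>
after step 8 (e9 enqueue(74)): queue <74>
after step 9 (e8 dequeue() → 74): queue <>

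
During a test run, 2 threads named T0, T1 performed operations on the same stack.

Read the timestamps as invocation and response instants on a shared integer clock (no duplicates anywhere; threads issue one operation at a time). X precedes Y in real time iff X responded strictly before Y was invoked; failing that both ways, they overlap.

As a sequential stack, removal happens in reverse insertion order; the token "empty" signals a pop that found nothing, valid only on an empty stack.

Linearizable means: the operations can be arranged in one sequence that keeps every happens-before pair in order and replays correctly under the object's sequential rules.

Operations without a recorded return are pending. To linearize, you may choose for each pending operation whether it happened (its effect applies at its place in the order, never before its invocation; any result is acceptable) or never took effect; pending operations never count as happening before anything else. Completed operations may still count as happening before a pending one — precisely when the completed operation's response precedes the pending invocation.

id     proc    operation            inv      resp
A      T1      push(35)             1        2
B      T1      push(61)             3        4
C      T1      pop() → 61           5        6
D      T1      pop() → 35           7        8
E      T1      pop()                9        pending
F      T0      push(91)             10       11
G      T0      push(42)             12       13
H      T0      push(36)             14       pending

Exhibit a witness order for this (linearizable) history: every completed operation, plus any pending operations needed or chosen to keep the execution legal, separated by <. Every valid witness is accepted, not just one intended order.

1. A push(35), leaving stack <35>
2. B push(61), leaving stack <35,61>
3. C pop() → 61, leaving stack <35>
4. D pop() → 35, leaving stack <>
5. E pop() (pending, included), leaving stack <>
6. F push(91), leaving stack <91>
7. G push(42), leaving stack <91,42>

A < B < C < D < E < F < G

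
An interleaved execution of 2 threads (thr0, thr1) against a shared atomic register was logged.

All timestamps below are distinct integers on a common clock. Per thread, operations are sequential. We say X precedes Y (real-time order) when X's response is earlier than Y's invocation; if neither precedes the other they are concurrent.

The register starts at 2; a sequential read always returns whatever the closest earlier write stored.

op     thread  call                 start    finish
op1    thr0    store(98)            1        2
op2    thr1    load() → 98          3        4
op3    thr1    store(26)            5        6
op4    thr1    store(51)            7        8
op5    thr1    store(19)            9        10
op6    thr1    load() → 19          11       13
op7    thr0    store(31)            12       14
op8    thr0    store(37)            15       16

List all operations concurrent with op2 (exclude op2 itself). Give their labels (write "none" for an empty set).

op2 spans [3,4]: anything still running between times 3 and 4 counts as concurrent
op1 [1,2]: before
op3 [5,6]: after
op4 [7,8]: after
op5 [9,10]: after
op6 [11,13]: after
op7 [12,14]: after
op8 [15,16]: after

none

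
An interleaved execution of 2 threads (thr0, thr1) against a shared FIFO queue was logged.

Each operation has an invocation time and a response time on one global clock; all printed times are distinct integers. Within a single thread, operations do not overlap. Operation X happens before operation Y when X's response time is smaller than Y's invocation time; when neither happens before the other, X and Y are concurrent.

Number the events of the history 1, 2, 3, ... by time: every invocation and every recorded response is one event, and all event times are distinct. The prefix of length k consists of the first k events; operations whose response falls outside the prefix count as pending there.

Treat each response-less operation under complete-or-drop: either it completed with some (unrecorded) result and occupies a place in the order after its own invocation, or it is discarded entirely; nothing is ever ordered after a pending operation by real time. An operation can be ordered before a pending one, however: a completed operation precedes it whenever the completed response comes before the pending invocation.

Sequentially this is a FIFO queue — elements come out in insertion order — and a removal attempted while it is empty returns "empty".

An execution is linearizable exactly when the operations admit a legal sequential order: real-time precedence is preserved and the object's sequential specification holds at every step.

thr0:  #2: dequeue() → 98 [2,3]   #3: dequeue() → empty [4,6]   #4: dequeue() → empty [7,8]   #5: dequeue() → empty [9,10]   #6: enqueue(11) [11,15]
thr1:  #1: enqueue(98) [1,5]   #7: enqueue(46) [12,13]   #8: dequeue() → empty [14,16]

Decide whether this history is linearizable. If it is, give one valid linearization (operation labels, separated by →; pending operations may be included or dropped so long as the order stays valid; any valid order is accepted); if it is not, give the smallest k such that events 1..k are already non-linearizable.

already the first 16 events (up to #8's response at time 16) admit no linearization; the first 15 still do
no legal order exists: 9 real-time-consistent candidates over 8 completed FIFO queue operations, all rejected
one such order, #1, #2, #3, #4, #5, #6, #7, #8, breaks at step 8 where #8 dequeue() → empty is illegal
one such order, #1, #2, #3, #4, #5, #7, #6, #8, breaks at step 8 where #8 dequeue() → empty is illegal

not linearizable — minimal violating prefix: 16 events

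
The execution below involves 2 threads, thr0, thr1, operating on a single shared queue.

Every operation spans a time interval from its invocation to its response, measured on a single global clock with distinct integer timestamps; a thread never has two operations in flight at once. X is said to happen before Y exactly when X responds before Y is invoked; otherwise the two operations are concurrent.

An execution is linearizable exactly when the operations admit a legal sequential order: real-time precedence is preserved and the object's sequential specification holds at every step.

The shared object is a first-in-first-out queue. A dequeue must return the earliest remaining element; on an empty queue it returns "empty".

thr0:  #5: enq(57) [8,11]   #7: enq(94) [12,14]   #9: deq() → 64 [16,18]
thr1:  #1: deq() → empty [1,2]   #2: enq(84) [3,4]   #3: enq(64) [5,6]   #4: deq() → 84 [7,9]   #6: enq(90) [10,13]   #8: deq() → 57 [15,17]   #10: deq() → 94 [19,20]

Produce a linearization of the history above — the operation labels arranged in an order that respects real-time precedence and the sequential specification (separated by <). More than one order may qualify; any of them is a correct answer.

#1 < #2 < #3 < #4 < #5 < #7 < #6 < #9 < #8 < #10

1. #1 deq() → empty, leaving queue <>
2. #2 enq(84), leaving queue <84>
3. #3 enq(64), leaving queue <84,64>
4. #4 deq() → 84, leaving queue <64>
5. #5 enq(57), leaving queue <64,57>
6. #7 enq(94), leaving queue <64,57,94>
7. #6 enq(90), leaving queue <64,57,94,90>
8. #9 deq() → 64, leaving queue <57,94,90>
9. #8 deq() → 57, leaving queue <94,90>
10. #10 deq() → 94, leaving queue <90>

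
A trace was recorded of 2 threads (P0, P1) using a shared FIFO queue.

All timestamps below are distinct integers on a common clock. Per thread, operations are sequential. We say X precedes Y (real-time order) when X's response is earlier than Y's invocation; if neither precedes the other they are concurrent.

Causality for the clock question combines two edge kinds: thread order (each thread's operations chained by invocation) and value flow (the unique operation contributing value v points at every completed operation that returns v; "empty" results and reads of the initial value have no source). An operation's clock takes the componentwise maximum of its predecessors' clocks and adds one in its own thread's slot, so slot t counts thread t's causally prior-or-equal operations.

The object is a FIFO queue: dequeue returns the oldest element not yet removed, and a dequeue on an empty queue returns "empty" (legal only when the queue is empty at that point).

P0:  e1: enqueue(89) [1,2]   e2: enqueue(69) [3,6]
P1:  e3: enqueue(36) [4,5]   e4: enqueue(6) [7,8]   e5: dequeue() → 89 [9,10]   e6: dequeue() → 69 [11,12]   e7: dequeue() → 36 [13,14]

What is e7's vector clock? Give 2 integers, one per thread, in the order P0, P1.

e3 (invocation 4): nothing precedes it; P1's component alone gives (0, 1)
e1 (invocation 1): nothing precedes it; P0's component alone gives (1, 0)
VC(e4, invoked at 7): max of VC(e3)=(0, 1), then +1 on thread P1 → (0, 2)
VC(e2, invoked at 3): max of VC(e1)=(1, 0), then +1 on thread P0 → (2, 0)
VC(e5, invoked at 9): max of VC(e1)=(1, 0), VC(e4)=(0, 2), then +1 on thread P1 → (1, 3)
VC(e6, invoked at 11): max of VC(e2)=(2, 0), VC(e5)=(1, 3), then +1 on thread P1 → (2, 4)
VC(e7, invoked at 13): max of VC(e3)=(0, 1), VC(e6)=(2, 4), then +1 on thread P1 → (2, 5)
target: VC(e7) = (2, 5)

(2, 5)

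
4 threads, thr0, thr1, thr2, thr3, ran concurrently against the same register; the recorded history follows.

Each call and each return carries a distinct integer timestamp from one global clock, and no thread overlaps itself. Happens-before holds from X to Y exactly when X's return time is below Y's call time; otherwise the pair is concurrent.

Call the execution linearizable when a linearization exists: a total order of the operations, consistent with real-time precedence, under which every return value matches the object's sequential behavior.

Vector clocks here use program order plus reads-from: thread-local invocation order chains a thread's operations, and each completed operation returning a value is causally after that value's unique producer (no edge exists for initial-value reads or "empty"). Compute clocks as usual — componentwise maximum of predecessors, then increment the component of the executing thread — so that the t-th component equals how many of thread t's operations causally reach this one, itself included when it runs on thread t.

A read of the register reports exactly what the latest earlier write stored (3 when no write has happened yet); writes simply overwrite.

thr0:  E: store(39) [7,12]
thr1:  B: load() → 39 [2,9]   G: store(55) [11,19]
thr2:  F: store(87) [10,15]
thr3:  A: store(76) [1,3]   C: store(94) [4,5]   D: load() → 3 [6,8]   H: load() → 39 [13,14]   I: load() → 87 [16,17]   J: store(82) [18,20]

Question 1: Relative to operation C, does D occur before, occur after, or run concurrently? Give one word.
Answer: after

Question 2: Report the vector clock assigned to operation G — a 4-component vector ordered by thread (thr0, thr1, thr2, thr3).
Answer: (1, 2, 0, 0)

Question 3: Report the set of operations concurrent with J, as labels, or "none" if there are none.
Answer: G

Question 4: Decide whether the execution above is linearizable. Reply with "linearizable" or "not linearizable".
not linearizable

prefix check: 1..7 passes, 1..8 fails once D's time-8 response joins
one real-time candidate order over the 3 completed operations — the register replay rejects it
completion choices over the 2 pending operations (B, E) were checked; none helps
one such order, A, C, D (pending dropped), breaks at step 3 where D load() → 3 is illegal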